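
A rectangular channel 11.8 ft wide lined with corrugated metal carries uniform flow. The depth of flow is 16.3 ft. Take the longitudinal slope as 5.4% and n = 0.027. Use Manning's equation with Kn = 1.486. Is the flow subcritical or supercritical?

Flow area A = b·y = 11.8 × 16.3 = 192.3 ft². Wetted perimeter P = b + 2y = 11.8 + 2×16.3 = 44.4 ft.
Hydraulic radius R = A/P = 192.3/44.4 = 4.332 ft.
V = (1.486/n) R^(2/3) √S = (1.486/0.027) × 4.332^(2/3) × √0.054 = 33.99 ft/s. Hydraulic depth D_h = A/T = 192.3/11.8 = 16.3 ft.
Froude number Fr = V/√(g·D_h) = 33.99/√(32.2×16.3) = 1.48, which is greater than 1, so the flow is supercritical.

supercritical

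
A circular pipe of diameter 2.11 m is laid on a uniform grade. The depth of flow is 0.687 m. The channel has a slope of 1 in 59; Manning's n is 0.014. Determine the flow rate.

For a circular section of diameter D = 2.11 m at depth y = 0.687 m, the central angle is θ = 2 arccos(1 − 2y/D) = 2.429 rad. Then A = (D²/8)(θ − sin θ) = 0.9879 m² and P = Dθ/2 = 2.563 m.
Hydraulic radius R = A/P = 0.9879/2.563 = 0.3855 m.
Manning's equation: Q = (1/n) A R^(2/3) S^(1/2) = (1/0.014) × 0.9879 × 0.3855^(2/3) × 0.01695^(1/2) = 4.87 m³/s.

Q = 4.87 m³/s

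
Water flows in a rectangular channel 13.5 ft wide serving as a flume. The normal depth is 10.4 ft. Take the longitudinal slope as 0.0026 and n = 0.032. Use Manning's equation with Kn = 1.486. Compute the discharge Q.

Q = 851 ft³/s

Flow area A = b·y = 13.5 × 10.4 = 140.4 ft². Wetted perimeter P = b + 2y = 13.5 + 2×10.4 = 34.3 ft.
Hydraulic radius R = A/P = 140.4/34.3 = 4.093 ft.
Manning's equation: Q = (1.486/n) A R^(2/3) S^(1/2) = (1.486/0.032) × 140.4 × 4.093^(2/3) × 0.0026^(1/2) = 851 ft³/s.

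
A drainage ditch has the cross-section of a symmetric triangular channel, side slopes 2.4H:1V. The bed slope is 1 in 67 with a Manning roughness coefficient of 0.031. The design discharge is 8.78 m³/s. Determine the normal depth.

Manning's equation rearranged: A R^(2/3) = nQ / (1·√S) = 0.031 × 8.78 / (√0.01493) = 2.228.
At y = 1.47 m: A R^(2/3) = 4.004 — high.
At y = 1.18 m: A R^(2/3) = 2.229 — close enough.

y_n = 1.18 m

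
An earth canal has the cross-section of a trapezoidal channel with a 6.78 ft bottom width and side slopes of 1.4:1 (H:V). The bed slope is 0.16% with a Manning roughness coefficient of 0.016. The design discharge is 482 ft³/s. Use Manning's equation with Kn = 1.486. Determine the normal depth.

Manning's equation rearranged: A R^(2/3) = nQ / (1.486·√S) = 0.016 × 482 / (1.486 × √0.0016) = 129.7.
Trying y = 4.28 ft: A R^(2/3) = 101.8 — low.
Trying y = 5.7 ft: A R^(2/3) = 182.2 — high.
Trying y = 4.83 ft: A R^(2/3) = 129.8 — ≈ 129.7.

y_n = 4.83 ft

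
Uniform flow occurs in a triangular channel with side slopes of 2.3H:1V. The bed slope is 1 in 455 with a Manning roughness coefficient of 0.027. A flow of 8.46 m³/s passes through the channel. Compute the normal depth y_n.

y_n = 1.61 m

Manning's equation rearranged: A R^(2/3) = nQ / (1·√S) = 0.027 × 8.46 / (√0.002198) = 4.872.
Trying y = 1.1 m: A R^(2/3) = 1.763 — short.
Trying y = 1.79 m: A R^(2/3) = 6.46 — over.
Trying y = 1.61 m: A R^(2/3) = 4.87 — matches.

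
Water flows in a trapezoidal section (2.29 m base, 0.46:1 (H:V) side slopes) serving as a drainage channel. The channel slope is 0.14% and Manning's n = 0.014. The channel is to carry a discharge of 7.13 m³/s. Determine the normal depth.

Manning's equation rearranged: A R^(2/3) = nQ / (1·√S) = 0.014 × 7.13 / (√0.0014) = 2.668.
Trying y = 1.03 m: A R^(2/3) = 2.08 — short.
Trying y = 1.39 m: A R^(2/3) = 3.394 — over.
Trying y = 1.2 m: A R^(2/3) = 2.667 — close enough.

y_n = 1.2 m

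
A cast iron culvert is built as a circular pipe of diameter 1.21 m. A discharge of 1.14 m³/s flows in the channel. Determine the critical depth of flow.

y_c = 0.579 m

At critical depth, Q² T / (g A³) = 1, i.e. A³/T = Q²/g = 1.14²/9.81 = 0.1325.
Trying y = 0.486 m: A³/T = 0.06791 — low.
Trying y = 0.712 m: A³/T = 0.2927 — high.
Trying y = 0.579 m: A³/T = 0.1328 — close enough.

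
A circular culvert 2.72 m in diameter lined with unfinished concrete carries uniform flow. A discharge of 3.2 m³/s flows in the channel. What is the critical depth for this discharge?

y_c = 0.777 m

At critical depth, Q² T / (g A³) = 1, i.e. A³/T = Q²/g = 3.2²/9.81 = 1.044.
Try y = 0.671 m: A³/T = 0.5909 — short.
Try y = 0.865 m: A³/T = 1.585 — over.
Try y = 0.777 m: A³/T = 1.045 — ≈ 1.044.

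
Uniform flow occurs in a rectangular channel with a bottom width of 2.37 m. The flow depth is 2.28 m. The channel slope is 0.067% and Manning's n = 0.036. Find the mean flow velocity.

Flow area A = b·y = 2.37 × 2.28 = 5.404 m². Wetted perimeter P = b + 2y = 2.37 + 2×2.28 = 6.93 m.
Hydraulic radius R = A/P = 5.404/6.93 = 0.7797 m.
From Manning's equation, V = (1/n) R^(2/3) S^(1/2) = (1/0.036) × 0.7797^(2/3) × 0.00067^(1/2) = 0.609 m/s.

V = 0.609 m/s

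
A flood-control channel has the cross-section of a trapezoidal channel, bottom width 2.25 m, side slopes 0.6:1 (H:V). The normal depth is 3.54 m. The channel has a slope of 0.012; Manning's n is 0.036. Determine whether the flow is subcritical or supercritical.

subcritical

With bottom width b = 2.25 m and side slope z = 0.6: A = (b + zy)y = (2.25 + 0.6×3.54)×3.54 = 15.48 m²; P = b + 2y√(1+z²) = 2.25 + 2×3.54×1.166 = 10.51 m.
Hydraulic radius R = A/P = 15.48/10.51 = 1.474 m.
V = (1/n) R^(2/3) √S = (1/0.036) × 1.474^(2/3) × √0.012 = 3.941 m/s. Hydraulic depth D_h = A/T = 15.48/6.498 = 2.383 m.
Froude number Fr = V/√(g·D_h) = 3.941/√(9.81×2.383) = 0.815, which is less than 1, so the flow is subcritical.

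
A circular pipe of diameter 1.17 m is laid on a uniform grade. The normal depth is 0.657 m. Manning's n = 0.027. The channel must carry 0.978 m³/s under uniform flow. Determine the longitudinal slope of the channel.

S = 0.00847

For a circular section of diameter D = 1.17 m at depth y = 0.657 m, the central angle is θ = 2 arccos(1 − 2y/D) = 3.388 rad. Then A = (D²/8)(θ − sin θ) = 0.6216 m² and P = Dθ/2 = 1.982 m.
Hydraulic radius R = A/P = 0.6216/1.982 = 0.3136 m.
From Manning's equation, S = [nQ / (1 A R^(2/3))]² = [0.027 × 0.978 / (1 × 0.6216 × 0.3136^(2/3))]² = 0.00847.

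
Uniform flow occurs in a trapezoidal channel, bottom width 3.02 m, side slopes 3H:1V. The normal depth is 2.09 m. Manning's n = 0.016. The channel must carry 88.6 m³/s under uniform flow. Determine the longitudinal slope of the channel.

With bottom width b = 3.02 m and side slope z = 3: A = (b + zy)y = (3.02 + 3×2.09)×2.09 = 19.42 m²; P = b + 2y√(1+z²) = 3.02 + 2×2.09×3.162 = 16.24 m.
Hydraulic radius R = A/P = 19.42/16.24 = 1.196 m.
From Manning's equation, S = [nQ / (1 A R^(2/3))]² = [0.016 × 88.6 / (1 × 19.42 × 1.196^(2/3))]² = 0.0042.

S = 0.0042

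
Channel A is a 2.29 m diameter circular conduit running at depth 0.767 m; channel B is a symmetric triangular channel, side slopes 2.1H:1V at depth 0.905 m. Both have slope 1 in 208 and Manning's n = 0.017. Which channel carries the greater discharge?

Channel A: For a circular section of diameter D = 2.29 m at depth y = 0.767 m, the central angle is θ = 2 arccos(1 − 2y/D) = 2.469 rad. Then A = (D²/8)(θ − sin θ) = 1.21 m² and P = Dθ/2 = 2.827 m. Hydraulic radius R = A/P = 1.21/2.827 = 0.428 m. Q_A = (1/0.017)·1.21·0.428^(2/3)·√0.004808 = 2.802 m³/s.
Channel B: For a triangular section with side slope z = 2.1: A = zy² = 2.1×0.905² = 1.72 m²; P = 2y√(1+z²) = 2×0.905×2.326 = 4.21 m. Hydraulic radius R = A/P = 1.72/4.21 = 0.4085 m. Q_B = (1/0.017)·1.72·0.4085^(2/3)·√0.004808 = 3.862 m³/s.
Q_A = 2.802 m³/s vs Q_B = 3.862 m³/s, so channel B carries more.

channel B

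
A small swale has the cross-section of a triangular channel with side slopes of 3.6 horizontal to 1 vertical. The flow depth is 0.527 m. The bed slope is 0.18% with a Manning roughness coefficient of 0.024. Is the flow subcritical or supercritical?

subcritical

For a triangular section with side slope z = 3.6: A = zy² = 3.6×0.527² = 0.9998 m²; P = 2y√(1+z²) = 2×0.527×3.736 = 3.938 m.
Hydraulic radius R = A/P = 0.9998/3.938 = 0.2539 m.
V = (1/n) R^(2/3) √S = (1/0.024) × 0.2539^(2/3) × √0.0018 = 0.7088 m/s. Hydraulic depth D_h = A/T = 0.9998/3.794 = 0.2635 m.
Froude number Fr = V/√(g·D_h) = 0.7088/√(9.81×0.2635) = 0.441, which is less than 1, so the flow is subcritical.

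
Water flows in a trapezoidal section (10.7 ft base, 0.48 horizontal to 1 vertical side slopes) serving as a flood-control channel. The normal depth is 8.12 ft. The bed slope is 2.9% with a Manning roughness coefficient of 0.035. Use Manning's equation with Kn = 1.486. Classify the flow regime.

supercritical

With bottom width b = 10.7 ft and side slope z = 0.48: A = (b + zy)y = (10.7 + 0.48×8.12)×8.12 = 118.5 ft²; P = b + 2y√(1+z²) = 10.7 + 2×8.12×1.109 = 28.71 ft.
Hydraulic radius R = A/P = 118.5/28.71 = 4.128 ft.
V = (1.486/n) R^(2/3) √S = (1.486/0.035) × 4.128^(2/3) × √0.029 = 18.61 ft/s. Hydraulic depth D_h = A/T = 118.5/18.5 = 6.409 ft.
Froude number Fr = V/√(g·D_h) = 18.61/√(32.2×6.409) = 1.3, which is greater than 1, so the flow is supercritical.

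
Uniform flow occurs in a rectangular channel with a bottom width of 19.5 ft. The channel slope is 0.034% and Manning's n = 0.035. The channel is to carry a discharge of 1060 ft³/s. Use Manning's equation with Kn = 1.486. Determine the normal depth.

Manning's equation rearranged: A R^(2/3) = nQ / (1.486·√S) = 0.035 × 1060 / (1.486 × √0.00034) = 1354.
At y = 23.6 ft: A R^(2/3) = 1668 — over.
At y = 19.9 ft: A R^(2/3) = 1358 — close enough.

y_n = 19.9 ft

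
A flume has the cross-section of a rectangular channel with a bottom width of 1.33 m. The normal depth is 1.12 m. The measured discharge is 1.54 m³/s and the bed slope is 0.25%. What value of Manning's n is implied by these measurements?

Flow area A = b·y = 1.33 × 1.12 = 1.49 m². Wetted perimeter P = b + 2y = 1.33 + 2×1.12 = 3.57 m.
Hydraulic radius R = A/P = 1.49/3.57 = 0.4173 m.
Rearranging Manning's equation: n = (1/Q) A R^(2/3) S^(1/2) = (1/1.54) × 1.49 × 0.4173^(2/3) × √0.0025 = 0.027.

n = 0.027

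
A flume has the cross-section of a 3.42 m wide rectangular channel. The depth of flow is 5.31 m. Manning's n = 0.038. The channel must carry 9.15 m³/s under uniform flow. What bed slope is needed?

S = 0.00026

Flow area A = b·y = 3.42 × 5.31 = 18.16 m². Wetted perimeter P = b + 2y = 3.42 + 2×5.31 = 14.04 m.
Hydraulic radius R = A/P = 18.16/14.04 = 1.293 m.
From Manning's equation, S = [nQ / (1 A R^(2/3))]² = [0.038 × 9.15 / (1 × 18.16 × 1.293^(2/3))]² = 0.00026.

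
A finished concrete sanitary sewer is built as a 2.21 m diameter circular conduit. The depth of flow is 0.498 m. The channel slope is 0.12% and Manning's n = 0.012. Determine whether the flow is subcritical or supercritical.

subcritical

For a circular section of diameter D = 2.21 m at depth y = 0.498 m, the central angle is θ = 2 arccos(1 − 2y/D) = 1.978 rad. Then A = (D²/8)(θ − sin θ) = 0.6474 m² and P = Dθ/2 = 2.186 m.
Hydraulic radius R = A/P = 0.6474/2.186 = 0.2961 m.
V = (1/n) R^(2/3) √S = (1/0.012) × 0.2961^(2/3) × √0.0012 = 1.283 m/s. Hydraulic depth D_h = A/T = 0.6474/1.847 = 0.3506 m.
Froude number Fr = V/√(g·D_h) = 1.283/√(9.81×0.3506) = 0.692, which is less than 1, so the flow is subcritical.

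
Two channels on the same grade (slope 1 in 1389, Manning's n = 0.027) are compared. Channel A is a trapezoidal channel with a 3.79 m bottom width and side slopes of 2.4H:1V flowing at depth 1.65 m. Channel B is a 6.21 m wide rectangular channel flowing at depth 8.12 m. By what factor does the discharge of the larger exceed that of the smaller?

Channel A: With bottom width b = 3.79 m and side slope z = 2.4: A = (b + zy)y = (3.79 + 2.4×1.65)×1.65 = 12.79 m²; P = b + 2y√(1+z²) = 3.79 + 2×1.65×2.6 = 12.37 m. Hydraulic radius R = A/P = 12.79/12.37 = 1.034 m. Q_A = (1/0.027)·12.79·1.034^(2/3)·√0.0007199 = 12.99 m³/s.
Channel B: Flow area A = b·y = 6.21 × 8.12 = 50.43 m². Wetted perimeter P = b + 2y = 6.21 + 2×8.12 = 22.45 m. Hydraulic radius R = A/P = 50.43/22.45 = 2.246 m. Q_B = (1/0.027)·50.43·2.246^(2/3)·√0.0007199 = 85.94 m³/s.
The larger discharge is 85.94 m³/s and the smaller is 12.99 m³/s; the ratio is 6.62.

6.62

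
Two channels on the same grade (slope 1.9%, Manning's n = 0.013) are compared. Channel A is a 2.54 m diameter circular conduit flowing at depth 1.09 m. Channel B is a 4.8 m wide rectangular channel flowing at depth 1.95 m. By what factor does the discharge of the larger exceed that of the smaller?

6.86

Channel A: For a circular section of diameter D = 2.54 m at depth y = 1.09 m, the central angle is θ = 2 arccos(1 − 2y/D) = 2.857 rad. Then A = (D²/8)(θ − sin θ) = 2.078 m² and P = Dθ/2 = 3.629 m. Hydraulic radius R = A/P = 2.078/3.629 = 0.5726 m. Q_A = (1/0.013)·2.078·0.5726^(2/3)·√0.019 = 15.19 m³/s.
Channel B: Flow area A = b·y = 4.8 × 1.95 = 9.36 m². Wetted perimeter P = b + 2y = 4.8 + 2×1.95 = 8.7 m. Hydraulic radius R = A/P = 9.36/8.7 = 1.076 m. Q_B = (1/0.013)·9.36·1.076^(2/3)·√0.019 = 104.2 m³/s.
The larger discharge is 104.2 m³/s and the smaller is 15.19 m³/s; the ratio is 6.86.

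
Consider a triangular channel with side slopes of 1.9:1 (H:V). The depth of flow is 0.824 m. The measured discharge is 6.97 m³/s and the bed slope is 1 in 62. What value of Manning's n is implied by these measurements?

For a triangular section with side slope z = 1.9: A = zy² = 1.9×0.824² = 1.29 m²; P = 2y√(1+z²) = 2×0.824×2.147 = 3.538 m.
Hydraulic radius R = A/P = 1.29/3.538 = 0.3646 m.
Rearranging Manning's equation: n = (1/Q) A R^(2/3) S^(1/2) = (1/6.97) × 1.29 × 0.3646^(2/3) × √0.01613 = 0.012.

n = 0.012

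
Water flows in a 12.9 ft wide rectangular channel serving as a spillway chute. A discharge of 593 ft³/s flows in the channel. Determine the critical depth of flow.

For a rectangular channel, critical depth y_c = (q²/g)^(1/3) where q = Q/b = 593/12.9 = 45.97 ft²/s.
So y_c = (45.97²/32.2)^(1/3) = 4.03 ft.

y_c = 4.03 ft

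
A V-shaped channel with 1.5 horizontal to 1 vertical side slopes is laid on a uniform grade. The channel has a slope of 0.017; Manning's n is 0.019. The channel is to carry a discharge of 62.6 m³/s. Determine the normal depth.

Manning's equation rearranged: A R^(2/3) = nQ / (1·√S) = 0.019 × 62.6 / (√0.017) = 9.122.
Trying y = 3.02 m: A R^(2/3) = 15.93 — over.
Trying y = 2.02 m: A R^(2/3) = 5.451 — short.
Trying y = 2.45 m: A R^(2/3) = 9.119 — matches.

y_n = 2.45 m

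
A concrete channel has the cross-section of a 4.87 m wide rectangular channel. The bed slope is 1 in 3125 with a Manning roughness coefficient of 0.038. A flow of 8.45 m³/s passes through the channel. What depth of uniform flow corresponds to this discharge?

y_n = 3.02 m

Manning's equation rearranged: A R^(2/3) = nQ / (1·√S) = 0.038 × 8.45 / (√0.00032) = 17.95.
Trying y = 3.7 m: A R^(2/3) = 23.28 — over.
Trying y = 2.42 m: A R^(2/3) = 13.41 — short.
Trying y = 3.02 m: A R^(2/3) = 17.95 — matches.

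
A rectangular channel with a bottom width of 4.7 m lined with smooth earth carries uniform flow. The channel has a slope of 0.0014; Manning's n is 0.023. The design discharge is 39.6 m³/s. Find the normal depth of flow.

y_n = 3.99 m

Manning's equation rearranged: A R^(2/3) = nQ / (1·√S) = 0.023 × 39.6 / (√0.0014) = 24.34.
At y = 3.45 m: A R^(2/3) = 20.27 — too small.
At y = 4.78 m: A R^(2/3) = 30.42 — too large.
At y = 3.99 m: A R^(2/3) = 24.34 — ≈ 24.34.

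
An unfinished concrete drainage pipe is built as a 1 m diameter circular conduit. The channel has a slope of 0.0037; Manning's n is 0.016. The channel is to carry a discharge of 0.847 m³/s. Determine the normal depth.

y_n = 0.625 m

Manning's equation rearranged: A R^(2/3) = nQ / (1·√S) = 0.016 × 0.847 / (√0.0037) = 0.2228.
Trying y = 0.49 m: A R^(2/3) = 0.1506 — too small.
Trying y = 0.625 m: A R^(2/3) = 0.2227 — matches.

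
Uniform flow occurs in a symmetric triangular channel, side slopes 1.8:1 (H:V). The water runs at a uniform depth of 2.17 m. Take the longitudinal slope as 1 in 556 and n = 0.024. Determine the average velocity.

For a triangular section with side slope z = 1.8: A = zy² = 1.8×2.17² = 8.476 m²; P = 2y√(1+z²) = 2×2.17×2.059 = 8.937 m.
Hydraulic radius R = A/P = 8.476/8.937 = 0.9485 m.
From Manning's equation, V = (1/n) R^(2/3) S^(1/2) = (1/0.024) × 0.9485^(2/3) × 0.001799^(1/2) = 1.71 m/s.

V = 1.71 m/s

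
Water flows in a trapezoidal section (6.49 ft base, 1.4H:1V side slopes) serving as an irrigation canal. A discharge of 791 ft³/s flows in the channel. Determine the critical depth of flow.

y_c = 5.35 ft

At critical depth, Q² T / (g A³) = 1, i.e. A³/T = Q²/g = 791²/32.2 = 19430.
At y = 5.78 ft: A³/T = 26410 — too large.
At y = 4.05 ft: A³/T = 6699 — too small.
At y = 5.35 ft: A³/T = 19490 — close enough.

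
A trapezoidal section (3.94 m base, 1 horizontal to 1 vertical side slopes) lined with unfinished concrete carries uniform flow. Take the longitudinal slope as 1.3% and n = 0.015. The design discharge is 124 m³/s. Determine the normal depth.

y_n = 2.2 m

Manning's equation rearranged: A R^(2/3) = nQ / (1·√S) = 0.015 × 124 / (√0.013) = 16.31.
At y = 2.63 m: A R^(2/3) = 22.83 — high.
At y = 1.59 m: A R^(2/3) = 9.038 — low.
At y = 2.2 m: A R^(2/3) = 16.33 — close enough.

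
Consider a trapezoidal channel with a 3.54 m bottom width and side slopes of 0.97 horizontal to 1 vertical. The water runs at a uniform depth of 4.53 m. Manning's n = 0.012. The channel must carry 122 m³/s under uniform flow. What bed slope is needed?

With bottom width b = 3.54 m and side slope z = 0.97: A = (b + zy)y = (3.54 + 0.97×4.53)×4.53 = 35.94 m²; P = b + 2y√(1+z²) = 3.54 + 2×4.53×1.393 = 16.16 m.
Hydraulic radius R = A/P = 35.94/16.16 = 2.224 m.
From Manning's equation, S = [nQ / (1 A R^(2/3))]² = [0.012 × 122 / (1 × 35.94 × 2.224^(2/3))]² = 0.000572.

S = 0.000572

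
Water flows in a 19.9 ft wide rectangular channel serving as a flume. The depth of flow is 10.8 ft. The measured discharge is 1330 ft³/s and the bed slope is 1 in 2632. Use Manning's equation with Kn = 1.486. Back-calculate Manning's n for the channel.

n = 0.014

Flow area A = b·y = 19.9 × 10.8 = 214.9 ft². Wetted perimeter P = b + 2y = 19.9 + 2×10.8 = 41.5 ft.
Hydraulic radius R = A/P = 214.9/41.5 = 5.179 ft.
Rearranging Manning's equation: n = (1.486/Q) A R^(2/3) S^(1/2) = (1.486/1330) × 214.9 × 5.179^(2/3) × √0.0003799 = 0.014.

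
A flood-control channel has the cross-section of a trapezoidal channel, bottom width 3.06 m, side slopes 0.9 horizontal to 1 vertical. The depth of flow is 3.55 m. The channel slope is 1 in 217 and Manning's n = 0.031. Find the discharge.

Q = 70.9 m³/s

With bottom width b = 3.06 m and side slope z = 0.9: A = (b + zy)y = (3.06 + 0.9×3.55)×3.55 = 22.21 m²; P = b + 2y√(1+z²) = 3.06 + 2×3.55×1.345 = 12.61 m.
Hydraulic radius R = A/P = 22.21/12.61 = 1.761 m.
Manning's equation: Q = (1/n) A R^(2/3) S^(1/2) = (1/0.031) × 22.21 × 1.761^(2/3) × 0.004608^(1/2) = 70.9 m³/s.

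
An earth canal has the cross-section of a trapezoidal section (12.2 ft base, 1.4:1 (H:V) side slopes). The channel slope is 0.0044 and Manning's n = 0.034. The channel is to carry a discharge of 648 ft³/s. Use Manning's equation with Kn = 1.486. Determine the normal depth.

Manning's equation rearranged: A R^(2/3) = nQ / (1.486·√S) = 0.034 × 648 / (1.486 × √0.0044) = 223.5.
At y = 5.98 ft: A R^(2/3) = 297.1 — too large.
At y = 3.59 ft: A R^(2/3) = 114.5 — too small.
At y = 5.15 ft: A R^(2/3) = 223.4 — close enough.

y_n = 5.15 ft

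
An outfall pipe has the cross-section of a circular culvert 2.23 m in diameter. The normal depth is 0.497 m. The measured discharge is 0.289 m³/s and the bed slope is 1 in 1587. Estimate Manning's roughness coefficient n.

n = 0.025

For a circular section of diameter D = 2.23 m at depth y = 0.497 m, the central angle is θ = 2 arccos(1 − 2y/D) = 1.967 rad. Then A = (D²/8)(θ − sin θ) = 0.6489 m² and P = Dθ/2 = 2.193 m.
Hydraulic radius R = A/P = 0.6489/2.193 = 0.2959 m.
Rearranging Manning's equation: n = (1/Q) A R^(2/3) S^(1/2) = (1/0.289) × 0.6489 × 0.2959^(2/3) × √0.0006301 = 0.025.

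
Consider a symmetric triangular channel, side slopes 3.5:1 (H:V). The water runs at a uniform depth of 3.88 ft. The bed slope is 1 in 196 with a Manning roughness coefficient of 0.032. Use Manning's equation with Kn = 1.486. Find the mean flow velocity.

For a triangular section with side slope z = 3.5: A = zy² = 3.5×3.88² = 52.69 ft²; P = 2y√(1+z²) = 2×3.88×3.64 = 28.25 ft.
Hydraulic radius R = A/P = 52.69/28.25 = 1.865 ft.
From Manning's equation, V = (1.486/n) R^(2/3) S^(1/2) = (1.486/0.032) × 1.865^(2/3) × 0.005102^(1/2) = 5.03 ft/s.

V = 5.03 ft/s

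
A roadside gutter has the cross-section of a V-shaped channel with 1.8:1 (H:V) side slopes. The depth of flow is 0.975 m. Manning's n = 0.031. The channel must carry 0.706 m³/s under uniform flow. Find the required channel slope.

For a triangular section with side slope z = 1.8: A = zy² = 1.8×0.975² = 1.711 m²; P = 2y√(1+z²) = 2×0.975×2.059 = 4.015 m.
Hydraulic radius R = A/P = 1.711/4.015 = 0.4262 m.
From Manning's equation, S = [nQ / (1 A R^(2/3))]² = [0.031 × 0.706 / (1 × 1.711 × 0.4262^(2/3))]² = 0.00051.

S = 0.00051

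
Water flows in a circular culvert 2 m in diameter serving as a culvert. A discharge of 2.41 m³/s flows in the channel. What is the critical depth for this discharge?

At critical depth, Q² T / (g A³) = 1, i.e. A³/T = Q²/g = 2.41²/9.81 = 0.5921.
At y = 0.532 m: A³/T = 0.1703 — too small.
At y = 0.934 m: A³/T = 1.493 — too large.
At y = 0.734 m: A³/T = 0.5921 — ≈ 0.5921.

y_c = 0.734 m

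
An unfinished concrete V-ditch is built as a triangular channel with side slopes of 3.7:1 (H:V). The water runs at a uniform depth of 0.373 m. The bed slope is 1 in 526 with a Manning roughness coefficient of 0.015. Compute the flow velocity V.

V = 0.927 m/s

For a triangular section with side slope z = 3.7: A = zy² = 3.7×0.373² = 0.5148 m²; P = 2y√(1+z²) = 2×0.373×3.833 = 2.859 m.
Hydraulic radius R = A/P = 0.5148/2.859 = 0.18 m.
From Manning's equation, V = (1/n) R^(2/3) S^(1/2) = (1/0.015) × 0.18^(2/3) × 0.001901^(1/2) = 0.927 m/s.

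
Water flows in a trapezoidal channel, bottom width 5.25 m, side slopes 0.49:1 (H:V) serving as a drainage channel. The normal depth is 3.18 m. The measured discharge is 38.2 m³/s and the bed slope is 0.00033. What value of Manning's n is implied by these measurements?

n = 0.015

With bottom width b = 5.25 m and side slope z = 0.49: A = (b + zy)y = (5.25 + 0.49×3.18)×3.18 = 21.65 m²; P = b + 2y√(1+z²) = 5.25 + 2×3.18×1.114 = 12.33 m.
Hydraulic radius R = A/P = 21.65/12.33 = 1.756 m.
Rearranging Manning's equation: n = (1/Q) A R^(2/3) S^(1/2) = (1/38.2) × 21.65 × 1.756^(2/3) × √0.00033 = 0.015.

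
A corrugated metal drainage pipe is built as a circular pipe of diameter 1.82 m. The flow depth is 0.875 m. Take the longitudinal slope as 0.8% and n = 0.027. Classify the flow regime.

subcritical

For a circular section of diameter D = 1.82 m at depth y = 0.875 m, the central angle is θ = 2 arccos(1 − 2y/D) = 3.065 rad. Then A = (D²/8)(θ − sin θ) = 1.237 m² and P = Dθ/2 = 2.789 m.
Hydraulic radius R = A/P = 1.237/2.789 = 0.4436 m.
V = (1/n) R^(2/3) √S = (1/0.027) × 0.4436^(2/3) × √0.008 = 1.927 m/s. Hydraulic depth D_h = A/T = 1.237/1.819 = 0.6802 m.
Froude number Fr = V/√(g·D_h) = 1.927/√(9.81×0.6802) = 0.746, which is less than 1, so the flow is subcritical.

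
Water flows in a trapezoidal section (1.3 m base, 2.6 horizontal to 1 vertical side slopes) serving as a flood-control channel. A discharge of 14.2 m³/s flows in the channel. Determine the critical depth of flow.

At critical depth, Q² T / (g A³) = 1, i.e. A³/T = Q²/g = 14.2²/9.81 = 20.55.
At y = 1.32 m: A³/T = 29.85 — over.
At y = 0.916 m: A³/T = 6.325 — short.
At y = 1.21 m: A³/T = 20.51 — ≈ 20.55.

y_c = 1.21 m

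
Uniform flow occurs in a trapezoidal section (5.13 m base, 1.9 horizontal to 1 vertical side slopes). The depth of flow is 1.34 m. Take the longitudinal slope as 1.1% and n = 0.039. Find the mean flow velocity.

V = 2.59 m/s

With bottom width b = 5.13 m and side slope z = 1.9: A = (b + zy)y = (5.13 + 1.9×1.34)×1.34 = 10.29 m²; P = b + 2y√(1+z²) = 5.13 + 2×1.34×2.147 = 10.88 m.
Hydraulic radius R = A/P = 10.29/10.88 = 0.945 m.
From Manning's equation, V = (1/n) R^(2/3) S^(1/2) = (1/0.039) × 0.945^(2/3) × 0.011^(1/2) = 2.59 m/s.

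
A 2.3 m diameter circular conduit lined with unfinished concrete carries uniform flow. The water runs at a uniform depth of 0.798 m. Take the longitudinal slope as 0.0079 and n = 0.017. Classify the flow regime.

For a circular section of diameter D = 2.3 m at depth y = 0.798 m, the central angle is θ = 2 arccos(1 − 2y/D) = 2.519 rad. Then A = (D²/8)(θ − sin θ) = 1.281 m² and P = Dθ/2 = 2.897 m.
Hydraulic radius R = A/P = 1.281/2.897 = 0.442 m.
V = (1/n) R^(2/3) √S = (1/0.017) × 0.442^(2/3) × √0.0079 = 3.034 m/s. Hydraulic depth D_h = A/T = 1.281/2.19 = 0.5849 m.
Froude number Fr = V/√(g·D_h) = 3.034/√(9.81×0.5849) = 1.27, which is greater than 1, so the flow is supercritical.

supercritical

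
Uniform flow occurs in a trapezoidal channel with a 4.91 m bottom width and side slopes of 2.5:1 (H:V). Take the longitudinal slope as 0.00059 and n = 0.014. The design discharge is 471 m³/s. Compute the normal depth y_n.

y_n = 6.11 m

Manning's equation rearranged: A R^(2/3) = nQ / (1·√S) = 0.014 × 471 / (√0.00059) = 271.5.
Trying y = 5.07 m: A R^(2/3) = 175.8 — short.
Trying y = 7.39 m: A R^(2/3) = 425.7 — over.
Trying y = 6.11 m: A R^(2/3) = 271.2 — close enough.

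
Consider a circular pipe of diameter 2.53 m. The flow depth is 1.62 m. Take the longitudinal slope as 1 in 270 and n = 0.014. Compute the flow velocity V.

For a circular section of diameter D = 2.53 m at depth y = 1.62 m, the central angle is θ = 2 arccos(1 − 2y/D) = 3.71 rad. Then A = (D²/8)(θ − sin θ) = 3.4 m² and P = Dθ/2 = 4.694 m.
Hydraulic radius R = A/P = 3.4/4.694 = 0.7243 m.
From Manning's equation, V = (1/n) R^(2/3) S^(1/2) = (1/0.014) × 0.7243^(2/3) × 0.003704^(1/2) = 3.51 m/s.

V = 3.51 m/s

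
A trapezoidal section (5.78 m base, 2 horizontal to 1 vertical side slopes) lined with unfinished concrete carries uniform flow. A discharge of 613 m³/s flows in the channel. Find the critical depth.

At critical depth, Q² T / (g A³) = 1, i.e. A³/T = Q²/g = 613²/9.81 = 38300.
Trying y = 4.19 m: A³/T = 9266 — low.
Trying y = 5.91 m: A³/T = 38250 — matches.

y_c = 5.91 m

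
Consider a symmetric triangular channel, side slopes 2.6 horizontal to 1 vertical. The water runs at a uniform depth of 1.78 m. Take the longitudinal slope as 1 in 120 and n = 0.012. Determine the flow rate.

Q = 55.4 m³/s

For a triangular section with side slope z = 2.6: A = zy² = 2.6×1.78² = 8.238 m²; P = 2y√(1+z²) = 2×1.78×2.786 = 9.917 m.
Hydraulic radius R = A/P = 8.238/9.917 = 0.8307 m.
Manning's equation: Q = (1/n) A R^(2/3) S^(1/2) = (1/0.012) × 8.238 × 0.8307^(2/3) × 0.008333^(1/2) = 55.4 m³/s.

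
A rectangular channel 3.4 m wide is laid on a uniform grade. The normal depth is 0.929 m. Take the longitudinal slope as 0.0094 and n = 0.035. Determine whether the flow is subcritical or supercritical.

subcritical

Flow area A = b·y = 3.4 × 0.929 = 3.159 m². Wetted perimeter P = b + 2y = 3.4 + 2×0.929 = 5.258 m.
Hydraulic radius R = A/P = 3.159/5.258 = 0.6007 m.
V = (1/n) R^(2/3) √S = (1/0.035) × 0.6007^(2/3) × √0.0094 = 1.972 m/s. Hydraulic depth D_h = A/T = 3.159/3.4 = 0.929 m.
Froude number Fr = V/√(g·D_h) = 1.972/√(9.81×0.929) = 0.653, which is less than 1, so the flow is subcritical.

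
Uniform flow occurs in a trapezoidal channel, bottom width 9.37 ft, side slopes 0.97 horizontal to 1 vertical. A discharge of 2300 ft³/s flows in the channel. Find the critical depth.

y_c = 9.05 ft

At critical depth, Q² T / (g A³) = 1, i.e. A³/T = Q²/g = 2300²/32.2 = 164300.
Try y = 11.4 ft: A³/T = 401100 — high.
Try y = 9.05 ft: A³/T = 164500 — ≈ 164300.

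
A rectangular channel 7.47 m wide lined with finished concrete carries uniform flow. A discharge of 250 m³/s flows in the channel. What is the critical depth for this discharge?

y_c = 4.85 m

For a rectangular channel, critical depth y_c = (q²/g)^(1/3) where q = Q/b = 250/7.47 = 33.47 m²/s.
So y_c = (33.47²/9.81)^(1/3) = 4.85 m.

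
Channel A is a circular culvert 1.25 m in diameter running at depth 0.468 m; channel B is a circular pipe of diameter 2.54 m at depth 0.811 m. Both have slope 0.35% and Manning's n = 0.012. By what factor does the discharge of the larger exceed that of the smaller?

4.9

Channel A: For a circular section of diameter D = 1.25 m at depth y = 0.468 m, the central angle is θ = 2 arccos(1 − 2y/D) = 2.634 rad. Then A = (D²/8)(θ − sin θ) = 0.4194 m² and P = Dθ/2 = 1.646 m. Hydraulic radius R = A/P = 0.4194/1.646 = 0.2548 m. Q_A = (1/0.012)·0.4194·0.2548^(2/3)·√0.0035 = 0.8311 m³/s.
Channel B: For a circular section of diameter D = 2.54 m at depth y = 0.811 m, the central angle is θ = 2 arccos(1 − 2y/D) = 2.402 rad. Then A = (D²/8)(θ − sin θ) = 1.394 m² and P = Dθ/2 = 3.051 m. Hydraulic radius R = A/P = 1.394/3.051 = 0.4568 m. Q_B = (1/0.012)·1.394·0.4568^(2/3)·√0.0035 = 4.075 m³/s.
The larger discharge is 4.075 m³/s and the smaller is 0.8311 m³/s; the ratio is 4.9.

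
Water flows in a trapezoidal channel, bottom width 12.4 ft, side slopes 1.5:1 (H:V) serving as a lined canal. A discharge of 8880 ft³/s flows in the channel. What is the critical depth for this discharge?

At critical depth, Q² T / (g A³) = 1, i.e. A³/T = Q²/g = 8880²/32.2 = 2449000.
Trying y = 17.8 ft: A³/T = 5123000 — too large.
Trying y = 11.5 ft: A³/T = 845300 — too small.
Trying y = 14.9 ft: A³/T = 2431000 — ≈ 2449000.

y_c = 14.9 ft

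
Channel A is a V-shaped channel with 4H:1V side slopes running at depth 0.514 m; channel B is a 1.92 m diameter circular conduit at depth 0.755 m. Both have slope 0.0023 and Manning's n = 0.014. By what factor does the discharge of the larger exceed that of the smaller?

Channel A: For a triangular section with side slope z = 4: A = zy² = 4×0.514² = 1.057 m²; P = 2y√(1+z²) = 2×0.514×4.123 = 4.239 m. Hydraulic radius R = A/P = 1.057/4.239 = 0.2493 m. Q_A = (1/0.014)·1.057·0.2493^(2/3)·√0.0023 = 1.434 m³/s.
Channel B: For a circular section of diameter D = 1.92 m at depth y = 0.755 m, the central angle is θ = 2 arccos(1 − 2y/D) = 2.711 rad. Then A = (D²/8)(θ − sin θ) = 1.057 m² and P = Dθ/2 = 2.603 m. Hydraulic radius R = A/P = 1.057/2.603 = 0.4061 m. Q_B = (1/0.014)·1.057·0.4061^(2/3)·√0.0023 = 1.986 m³/s.
The larger discharge is 1.986 m³/s and the smaller is 1.434 m³/s; the ratio is 1.38.

1.38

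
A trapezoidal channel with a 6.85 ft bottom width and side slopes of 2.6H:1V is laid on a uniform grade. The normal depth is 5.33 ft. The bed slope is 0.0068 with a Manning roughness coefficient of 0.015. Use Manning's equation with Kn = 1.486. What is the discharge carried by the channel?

Q = 1880 ft³/s

With bottom width b = 6.85 ft and side slope z = 2.6: A = (b + zy)y = (6.85 + 2.6×5.33)×5.33 = 110.4 ft²; P = b + 2y√(1+z²) = 6.85 + 2×5.33×2.786 = 36.55 ft.
Hydraulic radius R = A/P = 110.4/36.55 = 3.02 ft.
Manning's equation: Q = (1.486/n) A R^(2/3) S^(1/2) = (1.486/0.015) × 110.4 × 3.02^(2/3) × 0.0068^(1/2) = 1880 ft³/s.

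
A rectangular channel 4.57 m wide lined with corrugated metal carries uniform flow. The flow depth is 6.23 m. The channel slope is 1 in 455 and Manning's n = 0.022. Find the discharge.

Flow area A = b·y = 4.57 × 6.23 = 28.47 m². Wetted perimeter P = b + 2y = 4.57 + 2×6.23 = 17.03 m.
Hydraulic radius R = A/P = 28.47/17.03 = 1.672 m.
Manning's equation: Q = (1/n) A R^(2/3) S^(1/2) = (1/0.022) × 28.47 × 1.672^(2/3) × 0.002198^(1/2) = 85.5 m³/s.

Q = 85.5 m³/s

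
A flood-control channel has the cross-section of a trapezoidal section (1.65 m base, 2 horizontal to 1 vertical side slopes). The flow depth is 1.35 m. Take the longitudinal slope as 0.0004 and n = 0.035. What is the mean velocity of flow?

With bottom width b = 1.65 m and side slope z = 2: A = (b + zy)y = (1.65 + 2×1.35)×1.35 = 5.872 m²; P = b + 2y√(1+z²) = 1.65 + 2×1.35×2.236 = 7.687 m.
Hydraulic radius R = A/P = 5.872/7.687 = 0.7639 m.
From Manning's equation, V = (1/n) R^(2/3) S^(1/2) = (1/0.035) × 0.7639^(2/3) × 0.0004^(1/2) = 0.478 m/s.

V = 0.478 m/s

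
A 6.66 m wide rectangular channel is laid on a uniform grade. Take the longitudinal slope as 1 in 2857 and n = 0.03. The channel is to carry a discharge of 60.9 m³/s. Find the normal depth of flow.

Manning's equation rearranged: A R^(2/3) = nQ / (1·√S) = 0.03 × 60.9 / (√0.00035) = 97.65.
Trying y = 6.02 m: A R^(2/3) = 66.66 — low.
Trying y = 10.1 m: A R^(2/3) = 124 — high.
Trying y = 8.24 m: A R^(2/3) = 97.59 — matches.

y_n = 8.24 m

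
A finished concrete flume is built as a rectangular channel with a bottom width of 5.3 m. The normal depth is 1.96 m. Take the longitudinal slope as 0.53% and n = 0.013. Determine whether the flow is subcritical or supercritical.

Flow area A = b·y = 5.3 × 1.96 = 10.39 m². Wetted perimeter P = b + 2y = 5.3 + 2×1.96 = 9.22 m.
Hydraulic radius R = A/P = 10.39/9.22 = 1.127 m.
V = (1/n) R^(2/3) √S = (1/0.013) × 1.127^(2/3) × √0.0053 = 6.064 m/s. Hydraulic depth D_h = A/T = 10.39/5.3 = 1.96 m.
Froude number Fr = V/√(g·D_h) = 6.064/√(9.81×1.96) = 1.38, which is greater than 1, so the flow is supercritical.

supercritical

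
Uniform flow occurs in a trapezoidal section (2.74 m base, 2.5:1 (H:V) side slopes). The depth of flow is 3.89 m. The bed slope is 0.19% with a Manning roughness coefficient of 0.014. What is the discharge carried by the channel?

Q = 243 m³/s

With bottom width b = 2.74 m and side slope z = 2.5: A = (b + zy)y = (2.74 + 2.5×3.89)×3.89 = 48.49 m²; P = b + 2y√(1+z²) = 2.74 + 2×3.89×2.693 = 23.69 m.
Hydraulic radius R = A/P = 48.49/23.69 = 2.047 m.
Manning's equation: Q = (1/n) A R^(2/3) S^(1/2) = (1/0.014) × 48.49 × 2.047^(2/3) × 0.0019^(1/2) = 243 m³/s.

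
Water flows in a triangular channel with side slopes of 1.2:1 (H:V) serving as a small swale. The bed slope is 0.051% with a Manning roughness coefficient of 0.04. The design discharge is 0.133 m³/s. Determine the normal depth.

Manning's equation rearranged: A R^(2/3) = nQ / (1·√S) = 0.04 × 0.133 / (√0.00051) = 0.2356.
Try y = 0.48 m: A R^(2/3) = 0.08956 — short.
Try y = 0.69 m: A R^(2/3) = 0.2357 — ≈ 0.2356.

y_n = 0.69 m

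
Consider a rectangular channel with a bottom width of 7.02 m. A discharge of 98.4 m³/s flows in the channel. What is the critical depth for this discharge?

For a rectangular channel, critical depth y_c = (q²/g)^(1/3) where q = Q/b = 98.4/7.02 = 14.02 m²/s.
So y_c = (14.02²/9.81)^(1/3) = 2.72 m.

y_c = 2.72 m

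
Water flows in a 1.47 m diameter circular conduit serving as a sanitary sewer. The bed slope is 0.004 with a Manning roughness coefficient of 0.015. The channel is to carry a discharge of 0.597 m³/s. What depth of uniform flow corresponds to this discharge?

Manning's equation rearranged: A R^(2/3) = nQ / (1·√S) = 0.015 × 0.597 / (√0.004) = 0.1416.
At y = 0.299 m: A R^(2/3) = 0.0789 — low.
At y = 0.435 m: A R^(2/3) = 0.1661 — high.
At y = 0.401 m: A R^(2/3) = 0.1417 — matches.

y_n = 0.401 m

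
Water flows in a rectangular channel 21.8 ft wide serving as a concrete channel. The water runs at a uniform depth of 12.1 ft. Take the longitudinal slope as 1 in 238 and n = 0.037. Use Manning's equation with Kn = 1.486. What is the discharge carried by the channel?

Q = 2200 ft³/s

Flow area A = b·y = 21.8 × 12.1 = 263.8 ft². Wetted perimeter P = b + 2y = 21.8 + 2×12.1 = 46 ft.
Hydraulic radius R = A/P = 263.8/46 = 5.734 ft.
Manning's equation: Q = (1.486/n) A R^(2/3) S^(1/2) = (1.486/0.037) × 263.8 × 5.734^(2/3) × 0.004202^(1/2) = 2200 ft³/s.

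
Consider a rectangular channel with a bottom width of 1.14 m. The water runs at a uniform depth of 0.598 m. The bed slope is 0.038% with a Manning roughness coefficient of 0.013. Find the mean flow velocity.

Flow area A = b·y = 1.14 × 0.598 = 0.6817 m². Wetted perimeter P = b + 2y = 1.14 + 2×0.598 = 2.336 m.
Hydraulic radius R = A/P = 0.6817/2.336 = 0.2918 m.
From Manning's equation, V = (1/n) R^(2/3) S^(1/2) = (1/0.013) × 0.2918^(2/3) × 0.00038^(1/2) = 0.66 m/s.

V = 0.66 m/s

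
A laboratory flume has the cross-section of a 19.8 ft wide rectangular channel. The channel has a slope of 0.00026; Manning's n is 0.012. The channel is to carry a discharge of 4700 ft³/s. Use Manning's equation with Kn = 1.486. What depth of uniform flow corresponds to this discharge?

y_n = 31 ft

Manning's equation rearranged: A R^(2/3) = nQ / (1.486·√S) = 0.012 × 4700 / (1.486 × √0.00026) = 2354.
Try y = 37.3 ft: A R^(2/3) = 2911 — high.
Try y = 27.4 ft: A R^(2/3) = 2036 — low.
Try y = 31 ft: A R^(2/3) = 2353 — close enough.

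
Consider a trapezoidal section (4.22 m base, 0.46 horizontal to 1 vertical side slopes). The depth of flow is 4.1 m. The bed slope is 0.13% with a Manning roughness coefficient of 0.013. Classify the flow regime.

subcritical

With bottom width b = 4.22 m and side slope z = 0.46: A = (b + zy)y = (4.22 + 0.46×4.1)×4.1 = 25.03 m²; P = b + 2y√(1+z²) = 4.22 + 2×4.1×1.101 = 13.25 m.
Hydraulic radius R = A/P = 25.03/13.25 = 1.89 m.
V = (1/n) R^(2/3) √S = (1/0.013) × 1.89^(2/3) × √0.0013 = 4.24 m/s. Hydraulic depth D_h = A/T = 25.03/7.992 = 3.132 m.
Froude number Fr = V/√(g·D_h) = 4.24/√(9.81×3.132) = 0.765, which is less than 1, so the flow is subcritical.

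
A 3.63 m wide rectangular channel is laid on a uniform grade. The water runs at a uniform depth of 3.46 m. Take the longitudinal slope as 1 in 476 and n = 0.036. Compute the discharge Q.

Q = 18 m³/s

Flow area A = b·y = 3.63 × 3.46 = 12.56 m². Wetted perimeter P = b + 2y = 3.63 + 2×3.46 = 10.55 m.
Hydraulic radius R = A/P = 12.56/10.55 = 1.191 m.
Manning's equation: Q = (1/n) A R^(2/3) S^(1/2) = (1/0.036) × 12.56 × 1.191^(2/3) × 0.002101^(1/2) = 18 m³/s.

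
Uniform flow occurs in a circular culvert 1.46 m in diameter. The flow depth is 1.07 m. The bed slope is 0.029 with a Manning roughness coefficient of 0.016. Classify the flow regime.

For a circular section of diameter D = 1.46 m at depth y = 1.07 m, the central angle is θ = 2 arccos(1 − 2y/D) = 4.111 rad. Then A = (D²/8)(θ − sin θ) = 1.315 m² and P = Dθ/2 = 3.001 m.
Hydraulic radius R = A/P = 1.315/3.001 = 0.4382 m.
V = (1/n) R^(2/3) √S = (1/0.016) × 0.4382^(2/3) × √0.029 = 6.14 m/s. Hydraulic depth D_h = A/T = 1.315/1.292 = 1.018 m.
Froude number Fr = V/√(g·D_h) = 6.14/√(9.81×1.018) = 1.94, which is greater than 1, so the flow is supercritical.

supercritical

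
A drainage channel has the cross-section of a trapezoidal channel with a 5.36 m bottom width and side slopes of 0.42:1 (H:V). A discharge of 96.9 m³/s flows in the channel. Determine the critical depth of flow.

y_c = 2.97 m

At critical depth, Q² T / (g A³) = 1, i.e. A³/T = Q²/g = 96.9²/9.81 = 957.1.
Try y = 2.1 m: A³/T = 316.2 — low.
Try y = 3.63 m: A³/T = 1856 — high.
Try y = 2.97 m: A³/T = 962.1 — ≈ 957.1.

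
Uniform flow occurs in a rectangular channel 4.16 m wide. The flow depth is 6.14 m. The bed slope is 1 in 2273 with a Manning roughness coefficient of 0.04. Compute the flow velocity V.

Flow area A = b·y = 4.16 × 6.14 = 25.54 m². Wetted perimeter P = b + 2y = 4.16 + 2×6.14 = 16.44 m.
Hydraulic radius R = A/P = 25.54/16.44 = 1.554 m.
From Manning's equation, V = (1/n) R^(2/3) S^(1/2) = (1/0.04) × 1.554^(2/3) × 0.0004399^(1/2) = 0.703 m/s.

V = 0.703 m/s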